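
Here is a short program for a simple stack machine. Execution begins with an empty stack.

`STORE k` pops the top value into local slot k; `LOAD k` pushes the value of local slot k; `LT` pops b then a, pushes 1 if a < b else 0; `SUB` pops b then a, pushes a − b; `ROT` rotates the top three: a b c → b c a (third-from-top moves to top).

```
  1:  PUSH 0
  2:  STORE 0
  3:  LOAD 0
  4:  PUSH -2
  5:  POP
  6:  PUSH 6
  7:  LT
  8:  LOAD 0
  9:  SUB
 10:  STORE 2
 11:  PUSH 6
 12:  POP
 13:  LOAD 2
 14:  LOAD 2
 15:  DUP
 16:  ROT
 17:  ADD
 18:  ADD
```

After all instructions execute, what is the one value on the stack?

PUSH 0  -> [0]
STORE 0 -> []
LOAD 0  -> [0]
PUSH -2 -> [0, -2]
POP     -> [0]
PUSH 6  -> [0, 6]
LT      -> [1]
LOAD 0  -> [1, 0]
SUB     -> [1]
STORE 2 -> []
PUSH 6  -> [6]
POP     -> []
LOAD 2  -> [1]
LOAD 2  -> [1, 1]
DUP     -> [1, 1, 1]
ROT     -> [1, 1, 1]
ADD     -> [1, 2]
ADD     -> [3]

3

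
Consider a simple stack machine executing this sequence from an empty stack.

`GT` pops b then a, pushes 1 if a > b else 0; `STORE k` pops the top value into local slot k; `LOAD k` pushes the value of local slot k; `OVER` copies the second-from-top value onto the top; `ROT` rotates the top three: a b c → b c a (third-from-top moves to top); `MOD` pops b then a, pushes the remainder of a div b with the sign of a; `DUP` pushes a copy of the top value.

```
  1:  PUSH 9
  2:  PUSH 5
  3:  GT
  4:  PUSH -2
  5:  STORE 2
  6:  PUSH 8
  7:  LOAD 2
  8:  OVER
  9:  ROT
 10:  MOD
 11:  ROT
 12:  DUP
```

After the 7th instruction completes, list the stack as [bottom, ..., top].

PUSH 9  : [9]
PUSH 5  : [9, 5]
GT      : [1]
PUSH -2 : [1, -2]
STORE 2 : [1]
PUSH 8  : [1, 8]
LOAD 2  : [1, 8, -2]

[1, 8, -2]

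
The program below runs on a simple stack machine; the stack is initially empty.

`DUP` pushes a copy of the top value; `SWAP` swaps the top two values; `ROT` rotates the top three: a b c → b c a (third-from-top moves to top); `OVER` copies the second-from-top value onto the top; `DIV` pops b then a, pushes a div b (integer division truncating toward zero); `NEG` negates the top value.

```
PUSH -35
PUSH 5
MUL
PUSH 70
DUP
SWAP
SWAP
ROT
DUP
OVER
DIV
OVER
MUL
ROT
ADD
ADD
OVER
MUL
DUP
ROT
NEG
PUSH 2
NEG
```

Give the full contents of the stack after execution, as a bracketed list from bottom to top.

PUSH -35 → -35
PUSH 5   → -35 5
MUL      → -175
PUSH 70  → -175 70
DUP      → -175 70 70
SWAP     → -175 70 70
SWAP     → -175 70 70
ROT      → 70 70 -175
DUP      → 70 70 -175 -175
OVER     → 70 70 -175 -175 -175
DIV      → 70 70 -175 1
OVER     → 70 70 -175 1 -175
MUL      → 70 70 -175 -175
ROT      → 70 -175 -175 70
ADD      → 70 -175 -105
ADD      → 70 -280
OVER     → 70 -280 70
MUL      → 70 -19600
DUP      → 70 -19600 -19600
ROT      → -19600 -19600 70
NEG      → -19600 -19600 -70
PUSH 2   → -19600 -19600 -70 2
NEG      → -19600 -19600 -70 -2

[-19600, -19600, -70, -2]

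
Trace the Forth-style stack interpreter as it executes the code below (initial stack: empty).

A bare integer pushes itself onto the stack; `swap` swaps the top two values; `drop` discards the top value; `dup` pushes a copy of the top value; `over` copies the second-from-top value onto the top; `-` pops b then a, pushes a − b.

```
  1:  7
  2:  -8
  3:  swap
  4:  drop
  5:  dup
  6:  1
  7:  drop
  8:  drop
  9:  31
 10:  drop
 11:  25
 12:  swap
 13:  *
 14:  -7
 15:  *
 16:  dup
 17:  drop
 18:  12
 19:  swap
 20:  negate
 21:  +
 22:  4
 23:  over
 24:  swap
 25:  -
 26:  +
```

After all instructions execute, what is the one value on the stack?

-2780

7       [7]
-8      [7, -8]
swap    [-8, 7]
drop    [-8]
dup     [-8, -8]
1       [-8, -8, 1]
drop    [-8, -8]
drop    [-8]
31      [-8, 31]
drop    [-8]
25      [-8, 25]
swap    [25, -8]
*       [-200]
-7      [-200, -7]
*       [1400]
dup     [1400, 1400]
drop    [1400]
12      [1400, 12]
swap    [12, 1400]
negate  [12, -1400]
+       [-1388]
4       [-1388, 4]
over    [-1388, 4, -1388]
swap    [-1388, -1388, 4]
-       [-1388, -1392]
+       [-2780]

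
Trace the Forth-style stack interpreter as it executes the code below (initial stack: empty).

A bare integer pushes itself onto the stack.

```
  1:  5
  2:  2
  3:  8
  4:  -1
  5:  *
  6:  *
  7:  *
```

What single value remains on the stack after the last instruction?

-80

5  -> [5]
2  -> [5, 2]
8  -> [5, 2, 8]
-1 -> [5, 2, 8, -1]
*  -> [5, 2, -8]
*  -> [5, -16]
*  -> [-80]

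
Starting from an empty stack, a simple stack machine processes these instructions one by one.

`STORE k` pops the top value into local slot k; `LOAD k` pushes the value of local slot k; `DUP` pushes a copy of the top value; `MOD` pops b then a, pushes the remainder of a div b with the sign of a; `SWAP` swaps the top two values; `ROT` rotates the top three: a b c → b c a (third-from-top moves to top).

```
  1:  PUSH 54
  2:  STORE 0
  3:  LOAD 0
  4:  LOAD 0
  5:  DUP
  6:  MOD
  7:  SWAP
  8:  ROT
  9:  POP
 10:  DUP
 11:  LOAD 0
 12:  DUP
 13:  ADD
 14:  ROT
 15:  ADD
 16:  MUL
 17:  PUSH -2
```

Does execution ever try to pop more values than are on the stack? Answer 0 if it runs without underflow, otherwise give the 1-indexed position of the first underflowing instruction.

PUSH 54  [54]
STORE 0  []
LOAD 0   [54]
LOAD 0   [54, 54]
DUP      [54, 54, 54]
MOD      [54, 0]
SWAP     [0, 54]
ROT  — needs 3 operands, stack has 2 → underflow

8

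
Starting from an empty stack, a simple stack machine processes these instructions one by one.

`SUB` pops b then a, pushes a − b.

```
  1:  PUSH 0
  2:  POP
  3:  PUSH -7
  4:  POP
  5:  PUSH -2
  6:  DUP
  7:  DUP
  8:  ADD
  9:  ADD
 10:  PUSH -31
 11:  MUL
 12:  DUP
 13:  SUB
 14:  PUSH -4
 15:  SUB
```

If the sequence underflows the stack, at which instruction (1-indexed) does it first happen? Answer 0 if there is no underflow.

0

PUSH 0    [0]
POP       []
PUSH -7   [-7]
POP       []
PUSH -2   [-2]
DUP       [-2, -2]
DUP       [-2, -2, -2]
ADD       [-2, -4]
ADD       [-6]
PUSH -31  [-6, -31]
MUL       [186]
DUP       [186, 186]
SUB       [0]
PUSH -4   [0, -4]
SUB       [4]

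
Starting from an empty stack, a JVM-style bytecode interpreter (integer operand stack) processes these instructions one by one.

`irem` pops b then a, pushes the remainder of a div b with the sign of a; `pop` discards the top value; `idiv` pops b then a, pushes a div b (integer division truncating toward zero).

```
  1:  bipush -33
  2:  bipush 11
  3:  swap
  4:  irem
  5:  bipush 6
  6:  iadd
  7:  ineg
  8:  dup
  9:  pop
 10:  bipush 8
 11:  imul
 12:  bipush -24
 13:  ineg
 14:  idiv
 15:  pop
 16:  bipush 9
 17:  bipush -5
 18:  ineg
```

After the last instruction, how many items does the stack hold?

bipush -33 → -33
bipush 11  → -33 11
swap       → 11 -33
irem       → 11
bipush 6   → 11 6
iadd       → 17
ineg       → -17
dup        → -17 -17
pop        → -17
bipush 8   → -17 8
imul       → -136
bipush -24 → -136 -24
ineg       → -136 24
idiv       → -5
pop        → (empty)
bipush 9   → 9
bipush -5  → 9 -5
ineg       → 9 5

2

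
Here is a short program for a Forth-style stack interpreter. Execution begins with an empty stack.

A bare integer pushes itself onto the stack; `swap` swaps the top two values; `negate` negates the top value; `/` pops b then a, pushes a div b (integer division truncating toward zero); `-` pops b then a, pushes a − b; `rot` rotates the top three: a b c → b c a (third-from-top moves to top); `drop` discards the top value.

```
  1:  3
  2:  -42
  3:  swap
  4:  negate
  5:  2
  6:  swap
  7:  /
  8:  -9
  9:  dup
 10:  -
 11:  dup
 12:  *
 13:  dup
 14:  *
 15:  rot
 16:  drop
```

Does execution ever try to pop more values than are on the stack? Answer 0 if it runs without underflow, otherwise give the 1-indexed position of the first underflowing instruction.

3      -> 3
-42    -> 3 -42
swap   -> -42 3
negate -> -42 -3
2      -> -42 -3 2
swap   -> -42 2 -3
/      -> -42 0
-9     -> -42 0 -9
dup    -> -42 0 -9 -9
-      -> -42 0 0
dup    -> -42 0 0 0
*      -> -42 0 0
dup    -> -42 0 0 0
*      -> -42 0 0
rot    -> 0 0 -42
drop   -> 0 0

0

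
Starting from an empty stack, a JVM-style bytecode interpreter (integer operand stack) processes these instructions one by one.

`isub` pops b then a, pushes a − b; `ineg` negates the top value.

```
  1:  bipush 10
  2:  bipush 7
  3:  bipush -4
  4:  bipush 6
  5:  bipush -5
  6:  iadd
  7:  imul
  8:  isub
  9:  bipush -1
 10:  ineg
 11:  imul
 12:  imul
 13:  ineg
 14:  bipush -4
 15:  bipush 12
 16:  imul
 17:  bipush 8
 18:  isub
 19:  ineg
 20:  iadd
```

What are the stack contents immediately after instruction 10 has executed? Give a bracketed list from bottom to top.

bipush 10 → 10
bipush 7  → 10 7
bipush -4 → 10 7 -4
bipush 6  → 10 7 -4 6
bipush -5 → 10 7 -4 6 -5
iadd      → 10 7 -4 1
imul      → 10 7 -4
isub      → 10 11
bipush -1 → 10 11 -1
ineg      → 10 11 1

[10, 11, 1]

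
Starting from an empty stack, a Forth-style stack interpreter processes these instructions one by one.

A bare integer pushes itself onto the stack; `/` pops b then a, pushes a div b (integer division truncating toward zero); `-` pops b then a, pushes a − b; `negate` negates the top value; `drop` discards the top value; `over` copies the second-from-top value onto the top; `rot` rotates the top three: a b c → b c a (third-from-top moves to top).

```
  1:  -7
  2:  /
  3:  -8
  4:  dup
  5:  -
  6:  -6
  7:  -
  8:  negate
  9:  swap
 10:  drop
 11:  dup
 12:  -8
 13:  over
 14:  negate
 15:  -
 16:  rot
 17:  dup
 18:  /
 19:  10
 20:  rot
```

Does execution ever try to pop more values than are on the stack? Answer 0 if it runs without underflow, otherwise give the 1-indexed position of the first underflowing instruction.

2

-7 -> [-7]
/  — needs 2 operands, stack has 1 → underflow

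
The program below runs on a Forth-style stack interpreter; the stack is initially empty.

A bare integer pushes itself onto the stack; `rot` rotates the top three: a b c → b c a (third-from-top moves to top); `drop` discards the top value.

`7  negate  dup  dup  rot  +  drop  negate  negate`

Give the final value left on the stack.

-7

7      : [7]
negate : [-7]
dup    : [-7, -7]
dup    : [-7, -7, -7]
rot    : [-7, -7, -7]
+      : [-7, -14]
drop   : [-7]
negate : [7]
negate : [-7]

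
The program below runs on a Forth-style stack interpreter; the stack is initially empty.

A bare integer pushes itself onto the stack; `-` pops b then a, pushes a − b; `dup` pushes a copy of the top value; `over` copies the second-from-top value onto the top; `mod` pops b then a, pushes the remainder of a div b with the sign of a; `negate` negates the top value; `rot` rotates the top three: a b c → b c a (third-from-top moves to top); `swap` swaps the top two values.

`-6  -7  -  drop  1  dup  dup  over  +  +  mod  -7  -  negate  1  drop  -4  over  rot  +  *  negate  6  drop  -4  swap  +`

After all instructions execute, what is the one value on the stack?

-6     → -6
-7     → -6 -7
-      → 1
drop   → (empty)
1      → 1
dup    → 1 1
dup    → 1 1 1
over   → 1 1 1 1
+      → 1 1 2
+      → 1 3
mod    → 1
-7     → 1 -7
-      → 8
negate → -8
1      → -8 1
drop   → -8
-4     → -8 -4
over   → -8 -4 -8
rot    → -4 -8 -8
+      → -4 -16
*      → 64
negate → -64
6      → -64 6
drop   → -64
-4     → -64 -4
swap   → -4 -64
+      → -68

-68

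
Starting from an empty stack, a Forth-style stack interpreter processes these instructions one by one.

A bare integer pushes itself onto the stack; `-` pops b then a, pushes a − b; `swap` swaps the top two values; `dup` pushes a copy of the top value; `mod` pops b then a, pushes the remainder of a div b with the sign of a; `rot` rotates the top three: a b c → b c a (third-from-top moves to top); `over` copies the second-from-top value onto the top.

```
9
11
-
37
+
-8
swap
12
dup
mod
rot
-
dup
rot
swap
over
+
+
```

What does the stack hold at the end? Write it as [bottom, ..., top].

9    → 9
11   → 9 11
-    → -2
37   → -2 37
+    → 35
-8   → 35 -8
swap → -8 35
12   → -8 35 12
dup  → -8 35 12 12
mod  → -8 35 0
rot  → 35 0 -8
-    → 35 8
dup  → 35 8 8
rot  → 8 8 35
swap → 8 35 8
over → 8 35 8 35
+    → 8 35 43
+    → 8 78

[8, 78]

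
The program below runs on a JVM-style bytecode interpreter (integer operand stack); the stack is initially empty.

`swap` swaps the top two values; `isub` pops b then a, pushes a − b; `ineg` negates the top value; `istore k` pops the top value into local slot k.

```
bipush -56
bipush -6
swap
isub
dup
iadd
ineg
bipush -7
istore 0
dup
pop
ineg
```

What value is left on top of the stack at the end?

100

bipush -56 → -56
bipush -6  → -56 -6
swap       → -6 -56
isub       → 50
dup        → 50 50
iadd       → 100
ineg       → -100
bipush -7  → -100 -7
istore 0   → -100
dup        → -100 -100
pop        → -100
ineg       → 100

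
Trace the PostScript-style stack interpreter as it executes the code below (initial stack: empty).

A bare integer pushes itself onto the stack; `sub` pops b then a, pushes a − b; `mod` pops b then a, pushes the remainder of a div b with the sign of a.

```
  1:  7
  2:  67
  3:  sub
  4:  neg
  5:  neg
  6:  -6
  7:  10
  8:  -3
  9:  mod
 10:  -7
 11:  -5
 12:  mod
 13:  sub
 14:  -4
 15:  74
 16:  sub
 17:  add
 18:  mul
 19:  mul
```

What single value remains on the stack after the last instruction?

-27000

7   → 7
67  → 7 67
sub → -60
neg → 60
neg → -60
-6  → -60 -6
10  → -60 -6 10
-3  → -60 -6 10 -3
mod → -60 -6 1
-7  → -60 -6 1 -7
-5  → -60 -6 1 -7 -5
mod → -60 -6 1 -2
sub → -60 -6 3
-4  → -60 -6 3 -4
74  → -60 -6 3 -4 74
sub → -60 -6 3 -78
add → -60 -6 -75
mul → -60 450
mul → -27000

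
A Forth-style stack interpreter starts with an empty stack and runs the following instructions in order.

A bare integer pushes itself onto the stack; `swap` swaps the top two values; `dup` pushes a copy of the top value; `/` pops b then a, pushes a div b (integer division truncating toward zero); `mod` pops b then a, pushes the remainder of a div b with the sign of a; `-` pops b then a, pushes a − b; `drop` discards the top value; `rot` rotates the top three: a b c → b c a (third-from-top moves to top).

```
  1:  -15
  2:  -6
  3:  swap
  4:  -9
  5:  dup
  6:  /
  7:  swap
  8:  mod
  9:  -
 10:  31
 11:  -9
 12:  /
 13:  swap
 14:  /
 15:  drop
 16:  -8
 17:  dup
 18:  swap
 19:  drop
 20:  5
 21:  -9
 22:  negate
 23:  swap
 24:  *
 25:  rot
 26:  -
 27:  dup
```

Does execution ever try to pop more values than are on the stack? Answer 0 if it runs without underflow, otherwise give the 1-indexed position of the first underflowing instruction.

25

-15    : [-15]
-6     : [-15, -6]
swap   : [-6, -15]
-9     : [-6, -15, -9]
dup    : [-6, -15, -9, -9]
/      : [-6, -15, 1]
swap   : [-6, 1, -15]
mod    : [-6, 1]
-      : [-7]
31     : [-7, 31]
-9     : [-7, 31, -9]
/      : [-7, -3]
swap   : [-3, -7]
/      : [0]
drop   : []
-8     : [-8]
dup    : [-8, -8]
swap   : [-8, -8]
drop   : [-8]
5      : [-8, 5]
-9     : [-8, 5, -9]
negate : [-8, 5, 9]
swap   : [-8, 9, 5]
*      : [-8, 45]
rot  — needs 3 operands, stack has 2 → underflow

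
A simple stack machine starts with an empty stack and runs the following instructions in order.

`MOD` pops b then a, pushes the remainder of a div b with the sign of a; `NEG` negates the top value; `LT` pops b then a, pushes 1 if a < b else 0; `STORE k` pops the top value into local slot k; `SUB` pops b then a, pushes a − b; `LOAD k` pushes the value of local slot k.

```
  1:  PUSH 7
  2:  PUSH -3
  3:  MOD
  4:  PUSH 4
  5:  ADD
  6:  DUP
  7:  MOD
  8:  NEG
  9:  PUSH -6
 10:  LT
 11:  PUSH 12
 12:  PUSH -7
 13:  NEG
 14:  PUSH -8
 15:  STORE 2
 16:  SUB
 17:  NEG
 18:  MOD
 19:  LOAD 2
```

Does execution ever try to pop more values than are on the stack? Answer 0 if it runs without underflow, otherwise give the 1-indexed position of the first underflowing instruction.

0

PUSH 7  -> [7]
PUSH -3 -> [7, -3]
MOD     -> [1]
PUSH 4  -> [1, 4]
ADD     -> [5]
DUP     -> [5, 5]
MOD     -> [0]
NEG     -> [0]
PUSH -6 -> [0, -6]
LT      -> [0]
PUSH 12 -> [0, 12]
PUSH -7 -> [0, 12, -7]
NEG     -> [0, 12, 7]
PUSH -8 -> [0, 12, 7, -8]
STORE 2 -> [0, 12, 7]
SUB     -> [0, 5]
NEG     -> [0, -5]
MOD     -> [0]
LOAD 2  -> [0, -8]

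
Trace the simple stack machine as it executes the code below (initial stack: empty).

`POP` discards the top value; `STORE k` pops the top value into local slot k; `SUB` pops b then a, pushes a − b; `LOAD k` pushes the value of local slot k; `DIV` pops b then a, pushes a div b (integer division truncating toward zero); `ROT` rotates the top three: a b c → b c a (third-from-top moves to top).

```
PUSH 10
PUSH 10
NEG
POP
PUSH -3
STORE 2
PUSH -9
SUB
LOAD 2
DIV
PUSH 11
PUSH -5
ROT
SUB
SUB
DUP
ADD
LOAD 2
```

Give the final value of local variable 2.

-3

PUSH 10 : [10]
PUSH 10 : [10, 10]
NEG     : [10, -10]
POP     : [10]
PUSH -3 : [10, -3]
STORE 2 : [10]
PUSH -9 : [10, -9]
SUB     : [19]
LOAD 2  : [19, -3]
DIV     : [-6]
PUSH 11 : [-6, 11]
PUSH -5 : [-6, 11, -5]
ROT     : [11, -5, -6]
SUB     : [11, 1]
SUB     : [10]
DUP     : [10, 10]
ADD     : [20]
LOAD 2  : [20, -3]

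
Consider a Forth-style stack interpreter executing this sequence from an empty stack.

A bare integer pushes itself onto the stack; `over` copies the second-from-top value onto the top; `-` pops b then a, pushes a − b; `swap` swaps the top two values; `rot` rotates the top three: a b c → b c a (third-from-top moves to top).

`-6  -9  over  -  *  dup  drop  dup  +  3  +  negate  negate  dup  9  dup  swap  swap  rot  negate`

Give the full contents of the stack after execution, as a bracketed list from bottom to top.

[39, 9, 9, -39]

-6      -6
-9      -6 -9
over    -6 -9 -6
-       -6 -3
*       18
dup     18 18
drop    18
dup     18 18
+       36
3       36 3
+       39
negate  -39
negate  39
dup     39 39
9       39 39 9
dup     39 39 9 9
swap    39 39 9 9
swap    39 39 9 9
rot     39 9 9 39
negate  39 9 9 -39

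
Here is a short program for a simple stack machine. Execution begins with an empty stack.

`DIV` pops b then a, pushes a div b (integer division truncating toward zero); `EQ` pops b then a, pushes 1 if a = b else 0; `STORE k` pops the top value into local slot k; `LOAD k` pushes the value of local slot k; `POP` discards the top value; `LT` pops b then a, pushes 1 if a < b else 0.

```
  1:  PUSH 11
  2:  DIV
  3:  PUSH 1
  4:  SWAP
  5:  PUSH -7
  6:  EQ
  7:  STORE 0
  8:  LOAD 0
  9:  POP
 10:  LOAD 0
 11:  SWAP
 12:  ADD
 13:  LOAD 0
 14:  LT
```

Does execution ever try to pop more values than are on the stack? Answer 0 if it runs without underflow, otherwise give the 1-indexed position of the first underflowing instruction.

2

PUSH 11  11
DIV  — needs 2 operands, stack has 1 → underflow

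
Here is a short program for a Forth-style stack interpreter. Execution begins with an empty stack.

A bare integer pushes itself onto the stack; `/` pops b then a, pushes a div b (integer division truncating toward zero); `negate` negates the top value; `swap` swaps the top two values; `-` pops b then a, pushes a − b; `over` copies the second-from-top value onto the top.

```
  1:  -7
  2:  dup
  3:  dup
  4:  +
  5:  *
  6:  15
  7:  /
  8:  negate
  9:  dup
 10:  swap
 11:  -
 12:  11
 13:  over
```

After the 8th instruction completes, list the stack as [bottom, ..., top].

-7      [-7]
dup     [-7, -7]
dup     [-7, -7, -7]
+       [-7, -14]
*       [98]
15      [98, 15]
/       [6]
negate  [-6]

[-6]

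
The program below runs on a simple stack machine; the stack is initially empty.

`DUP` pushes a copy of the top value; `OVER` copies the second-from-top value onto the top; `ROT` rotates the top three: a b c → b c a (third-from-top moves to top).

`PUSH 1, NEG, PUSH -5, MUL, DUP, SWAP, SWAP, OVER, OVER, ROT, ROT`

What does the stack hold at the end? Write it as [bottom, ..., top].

[5, 5, 5, 5]

PUSH 1  -> 1
NEG     -> -1
PUSH -5 -> -1 -5
MUL     -> 5
DUP     -> 5 5
SWAP    -> 5 5
SWAP    -> 5 5
OVER    -> 5 5 5
OVER    -> 5 5 5 5
ROT     -> 5 5 5 5
ROT     -> 5 5 5 5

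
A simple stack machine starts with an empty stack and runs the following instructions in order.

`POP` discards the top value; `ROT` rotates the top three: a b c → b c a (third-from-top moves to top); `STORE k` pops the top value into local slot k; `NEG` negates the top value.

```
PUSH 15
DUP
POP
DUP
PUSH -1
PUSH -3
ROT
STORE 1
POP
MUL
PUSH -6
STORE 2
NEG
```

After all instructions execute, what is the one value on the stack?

PUSH 15 -> 15
DUP     -> 15 15
POP     -> 15
DUP     -> 15 15
PUSH -1 -> 15 15 -1
PUSH -3 -> 15 15 -1 -3
ROT     -> 15 -1 -3 15
STORE 1 -> 15 -1 -3
POP     -> 15 -1
MUL     -> -15
PUSH -6 -> -15 -6
STORE 2 -> -15
NEG     -> 15

15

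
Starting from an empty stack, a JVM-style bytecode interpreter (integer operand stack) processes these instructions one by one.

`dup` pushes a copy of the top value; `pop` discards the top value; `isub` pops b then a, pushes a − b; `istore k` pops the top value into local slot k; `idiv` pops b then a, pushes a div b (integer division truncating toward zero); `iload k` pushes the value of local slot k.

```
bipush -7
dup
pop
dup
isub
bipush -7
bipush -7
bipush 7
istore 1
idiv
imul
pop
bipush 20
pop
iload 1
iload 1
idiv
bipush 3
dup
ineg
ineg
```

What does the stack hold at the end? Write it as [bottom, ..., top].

bipush -7 -> [-7]
dup       -> [-7, -7]
pop       -> [-7]
dup       -> [-7, -7]
isub      -> [0]
bipush -7 -> [0, -7]
bipush -7 -> [0, -7, -7]
bipush 7  -> [0, -7, -7, 7]
istore 1  -> [0, -7, -7]
idiv      -> [0, 1]
imul      -> [0]
pop       -> []
bipush 20 -> [20]
pop       -> []
iload 1   -> [7]
iload 1   -> [7, 7]
idiv      -> [1]
bipush 3  -> [1, 3]
dup       -> [1, 3, 3]
ineg      -> [1, 3, -3]
ineg      -> [1, 3, 3]

[1, 3, 3]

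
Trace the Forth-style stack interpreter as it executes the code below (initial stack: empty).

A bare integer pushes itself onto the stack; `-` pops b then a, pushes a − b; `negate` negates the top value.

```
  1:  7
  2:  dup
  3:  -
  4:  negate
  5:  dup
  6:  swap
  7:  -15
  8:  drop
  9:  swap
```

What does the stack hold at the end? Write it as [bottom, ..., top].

[0, 0]

7       [7]
dup     [7, 7]
-       [0]
negate  [0]
dup     [0, 0]
swap    [0, 0]
-15     [0, 0, -15]
drop    [0, 0]
swap    [0, 0]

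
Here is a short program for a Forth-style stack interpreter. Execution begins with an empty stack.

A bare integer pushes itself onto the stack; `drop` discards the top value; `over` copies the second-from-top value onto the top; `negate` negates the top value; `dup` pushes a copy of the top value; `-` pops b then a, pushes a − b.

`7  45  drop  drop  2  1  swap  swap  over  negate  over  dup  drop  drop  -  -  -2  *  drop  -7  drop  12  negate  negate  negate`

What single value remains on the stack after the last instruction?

-12

7      : [7]
45     : [7, 45]
drop   : [7]
drop   : []
2      : [2]
1      : [2, 1]
swap   : [1, 2]
swap   : [2, 1]
over   : [2, 1, 2]
negate : [2, 1, -2]
over   : [2, 1, -2, 1]
dup    : [2, 1, -2, 1, 1]
drop   : [2, 1, -2, 1]
drop   : [2, 1, -2]
-      : [2, 3]
-      : [-1]
-2     : [-1, -2]
*      : [2]
drop   : []
-7     : [-7]
drop   : []
12     : [12]
negate : [-12]
negate : [12]
negate : [-12]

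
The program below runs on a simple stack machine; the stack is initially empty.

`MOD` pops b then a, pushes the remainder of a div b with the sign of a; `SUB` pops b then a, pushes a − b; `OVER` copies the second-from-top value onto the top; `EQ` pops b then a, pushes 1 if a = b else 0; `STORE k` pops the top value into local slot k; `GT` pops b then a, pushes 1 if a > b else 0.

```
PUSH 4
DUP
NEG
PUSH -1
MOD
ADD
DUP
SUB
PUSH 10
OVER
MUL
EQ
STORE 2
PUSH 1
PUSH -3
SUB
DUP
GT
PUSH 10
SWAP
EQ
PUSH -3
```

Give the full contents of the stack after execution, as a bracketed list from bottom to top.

[0, -3]

PUSH 4  : 4
DUP     : 4 4
NEG     : 4 -4
PUSH -1 : 4 -4 -1
MOD     : 4 0
ADD     : 4
DUP     : 4 4
SUB     : 0
PUSH 10 : 0 10
OVER    : 0 10 0
MUL     : 0 0
EQ      : 1
STORE 2 : (empty)
PUSH 1  : 1
PUSH -3 : 1 -3
SUB     : 4
DUP     : 4 4
GT      : 0
PUSH 10 : 0 10
SWAP    : 10 0
EQ      : 0
PUSH -3 : 0 -3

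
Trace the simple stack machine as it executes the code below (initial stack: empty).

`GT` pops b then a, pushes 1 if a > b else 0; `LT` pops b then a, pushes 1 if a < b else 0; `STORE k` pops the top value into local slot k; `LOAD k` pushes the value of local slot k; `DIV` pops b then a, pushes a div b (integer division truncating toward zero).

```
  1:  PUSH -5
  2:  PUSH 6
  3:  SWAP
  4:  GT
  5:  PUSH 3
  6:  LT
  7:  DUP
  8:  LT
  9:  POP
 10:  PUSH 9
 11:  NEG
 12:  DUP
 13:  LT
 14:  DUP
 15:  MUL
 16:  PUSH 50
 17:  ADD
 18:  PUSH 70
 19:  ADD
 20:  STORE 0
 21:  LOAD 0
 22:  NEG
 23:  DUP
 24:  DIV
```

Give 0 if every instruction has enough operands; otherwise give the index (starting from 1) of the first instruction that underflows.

PUSH -5 → -5
PUSH 6  → -5 6
SWAP    → 6 -5
GT      → 1
PUSH 3  → 1 3
LT      → 1
DUP     → 1 1
LT      → 0
POP     → (empty)
PUSH 9  → 9
NEG     → -9
DUP     → -9 -9
LT      → 0
DUP     → 0 0
MUL     → 0
PUSH 50 → 0 50
ADD     → 50
PUSH 70 → 50 70
ADD     → 120
STORE 0 → (empty)
LOAD 0  → 120
NEG     → -120
DUP     → -120 -120
DIV     → 1

0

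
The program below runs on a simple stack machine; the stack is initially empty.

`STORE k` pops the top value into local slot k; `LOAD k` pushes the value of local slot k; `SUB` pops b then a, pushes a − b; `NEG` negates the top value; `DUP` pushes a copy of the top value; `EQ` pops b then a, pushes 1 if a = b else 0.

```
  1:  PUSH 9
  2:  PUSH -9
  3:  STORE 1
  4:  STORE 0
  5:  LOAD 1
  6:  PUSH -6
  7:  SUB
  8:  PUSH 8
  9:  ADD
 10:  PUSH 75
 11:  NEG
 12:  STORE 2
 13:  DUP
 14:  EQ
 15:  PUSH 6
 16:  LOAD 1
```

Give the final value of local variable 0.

9

PUSH 9  → 9
PUSH -9 → 9 -9
STORE 1 → 9
STORE 0 → (empty)
LOAD 1  → -9
PUSH -6 → -9 -6
SUB     → -3
PUSH 8  → -3 8
ADD     → 5
PUSH 75 → 5 75
NEG     → 5 -75
STORE 2 → 5
DUP     → 5 5
EQ      → 1
PUSH 6  → 1 6
LOAD 1  → 1 6 -9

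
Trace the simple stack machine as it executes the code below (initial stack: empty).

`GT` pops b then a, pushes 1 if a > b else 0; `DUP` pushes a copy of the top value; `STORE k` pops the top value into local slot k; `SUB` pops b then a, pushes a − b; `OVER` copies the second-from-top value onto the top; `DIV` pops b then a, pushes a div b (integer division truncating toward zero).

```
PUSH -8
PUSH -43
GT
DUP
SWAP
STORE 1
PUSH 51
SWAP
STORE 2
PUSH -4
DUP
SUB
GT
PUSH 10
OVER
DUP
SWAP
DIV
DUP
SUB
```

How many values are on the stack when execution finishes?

3

PUSH -8   [-8]
PUSH -43  [-8, -43]
GT        [1]
DUP       [1, 1]
SWAP      [1, 1]
STORE 1   [1]
PUSH 51   [1, 51]
SWAP      [51, 1]
STORE 2   [51]
PUSH -4   [51, -4]
DUP       [51, -4, -4]
SUB       [51, 0]
GT        [1]
PUSH 10   [1, 10]
OVER      [1, 10, 1]
DUP       [1, 10, 1, 1]
SWAP      [1, 10, 1, 1]
DIV       [1, 10, 1]
DUP       [1, 10, 1, 1]
SUB       [1, 10, 0]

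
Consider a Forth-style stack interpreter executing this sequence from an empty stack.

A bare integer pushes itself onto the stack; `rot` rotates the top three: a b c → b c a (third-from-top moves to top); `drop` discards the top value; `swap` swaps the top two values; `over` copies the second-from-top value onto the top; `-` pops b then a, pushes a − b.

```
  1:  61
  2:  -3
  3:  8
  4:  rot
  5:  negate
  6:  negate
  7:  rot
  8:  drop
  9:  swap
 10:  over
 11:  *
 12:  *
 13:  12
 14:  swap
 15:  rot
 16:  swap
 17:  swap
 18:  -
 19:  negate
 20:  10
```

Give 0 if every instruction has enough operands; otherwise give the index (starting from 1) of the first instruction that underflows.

15

61     -> [61]
-3     -> [61, -3]
8      -> [61, -3, 8]
rot    -> [-3, 8, 61]
negate -> [-3, 8, -61]
negate -> [-3, 8, 61]
rot    -> [8, 61, -3]
drop   -> [8, 61]
swap   -> [61, 8]
over   -> [61, 8, 61]
*      -> [61, 488]
*      -> [29768]
12     -> [29768, 12]
swap   -> [12, 29768]
rot  — needs 3 operands, stack has 2 → underflow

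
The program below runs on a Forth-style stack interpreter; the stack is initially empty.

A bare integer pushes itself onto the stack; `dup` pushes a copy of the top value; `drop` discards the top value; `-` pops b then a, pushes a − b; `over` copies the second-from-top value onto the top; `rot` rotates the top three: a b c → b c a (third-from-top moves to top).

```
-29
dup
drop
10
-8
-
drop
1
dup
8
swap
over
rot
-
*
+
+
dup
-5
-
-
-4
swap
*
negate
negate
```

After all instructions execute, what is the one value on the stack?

-29    -> [-29]
dup    -> [-29, -29]
drop   -> [-29]
10     -> [-29, 10]
-8     -> [-29, 10, -8]
-      -> [-29, 18]
drop   -> [-29]
1      -> [-29, 1]
dup    -> [-29, 1, 1]
8      -> [-29, 1, 1, 8]
swap   -> [-29, 1, 8, 1]
over   -> [-29, 1, 8, 1, 8]
rot    -> [-29, 1, 1, 8, 8]
-      -> [-29, 1, 1, 0]
*      -> [-29, 1, 0]
+      -> [-29, 1]
+      -> [-28]
dup    -> [-28, -28]
-5     -> [-28, -28, -5]
-      -> [-28, -23]
-      -> [-5]
-4     -> [-5, -4]
swap   -> [-4, -5]
*      -> [20]
negate -> [-20]
negate -> [20]

20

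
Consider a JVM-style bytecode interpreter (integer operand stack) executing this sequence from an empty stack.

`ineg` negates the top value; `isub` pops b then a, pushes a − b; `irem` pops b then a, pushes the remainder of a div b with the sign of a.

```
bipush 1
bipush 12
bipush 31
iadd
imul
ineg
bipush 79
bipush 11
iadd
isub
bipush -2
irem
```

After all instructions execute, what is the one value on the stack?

-1

bipush 1  → 1
bipush 12 → 1 12
bipush 31 → 1 12 31
iadd      → 1 43
imul      → 43
ineg      → -43
bipush 79 → -43 79
bipush 11 → -43 79 11
iadd      → -43 90
isub      → -133
bipush -2 → -133 -2
irem      → -1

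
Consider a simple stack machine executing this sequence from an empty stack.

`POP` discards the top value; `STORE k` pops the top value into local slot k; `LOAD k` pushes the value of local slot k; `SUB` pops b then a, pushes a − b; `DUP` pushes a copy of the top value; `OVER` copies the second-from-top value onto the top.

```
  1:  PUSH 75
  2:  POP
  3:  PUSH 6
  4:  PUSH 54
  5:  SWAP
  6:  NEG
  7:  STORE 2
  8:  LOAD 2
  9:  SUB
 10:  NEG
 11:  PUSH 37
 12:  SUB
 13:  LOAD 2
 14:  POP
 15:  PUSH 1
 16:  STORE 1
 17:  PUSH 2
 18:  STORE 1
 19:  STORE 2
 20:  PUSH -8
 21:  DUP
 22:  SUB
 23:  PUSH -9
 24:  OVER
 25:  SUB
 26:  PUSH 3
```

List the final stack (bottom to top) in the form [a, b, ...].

[0, -9, 3]

PUSH 75 → 75
POP     → (empty)
PUSH 6  → 6
PUSH 54 → 6 54
SWAP    → 54 6
NEG     → 54 -6
STORE 2 → 54
LOAD 2  → 54 -6
SUB     → 60
NEG     → -60
PUSH 37 → -60 37
SUB     → -97
LOAD 2  → -97 -6
POP     → -97
PUSH 1  → -97 1
STORE 1 → -97
PUSH 2  → -97 2
STORE 1 → -97
STORE 2 → (empty)
PUSH -8 → -8
DUP     → -8 -8
SUB     → 0
PUSH -9 → 0 -9
OVER    → 0 -9 0
SUB     → 0 -9
PUSH 3  → 0 -9 3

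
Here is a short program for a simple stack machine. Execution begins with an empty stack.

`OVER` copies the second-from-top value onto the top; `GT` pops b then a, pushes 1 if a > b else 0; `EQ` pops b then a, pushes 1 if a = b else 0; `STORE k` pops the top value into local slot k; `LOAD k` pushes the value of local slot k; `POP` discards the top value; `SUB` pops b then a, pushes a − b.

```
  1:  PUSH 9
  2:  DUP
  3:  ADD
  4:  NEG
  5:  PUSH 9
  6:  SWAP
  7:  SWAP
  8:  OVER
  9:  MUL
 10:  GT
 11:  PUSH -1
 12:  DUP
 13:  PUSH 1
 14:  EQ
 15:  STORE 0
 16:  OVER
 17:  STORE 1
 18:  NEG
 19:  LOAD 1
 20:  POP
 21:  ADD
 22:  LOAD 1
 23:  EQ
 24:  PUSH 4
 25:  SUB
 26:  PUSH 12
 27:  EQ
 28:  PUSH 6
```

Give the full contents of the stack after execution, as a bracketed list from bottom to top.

PUSH 9  → [9]
DUP     → [9, 9]
ADD     → [18]
NEG     → [-18]
PUSH 9  → [-18, 9]
SWAP    → [9, -18]
SWAP    → [-18, 9]
OVER    → [-18, 9, -18]
MUL     → [-18, -162]
GT      → [1]
PUSH -1 → [1, -1]
DUP     → [1, -1, -1]
PUSH 1  → [1, -1, -1, 1]
EQ      → [1, -1, 0]
STORE 0 → [1, -1]
OVER    → [1, -1, 1]
STORE 1 → [1, -1]
NEG     → [1, 1]
LOAD 1  → [1, 1, 1]
POP     → [1, 1]
ADD     → [2]
LOAD 1  → [2, 1]
EQ      → [0]
PUSH 4  → [0, 4]
SUB     → [-4]
PUSH 12 → [-4, 12]
EQ      → [0]
PUSH 6  → [0, 6]

[0, 6]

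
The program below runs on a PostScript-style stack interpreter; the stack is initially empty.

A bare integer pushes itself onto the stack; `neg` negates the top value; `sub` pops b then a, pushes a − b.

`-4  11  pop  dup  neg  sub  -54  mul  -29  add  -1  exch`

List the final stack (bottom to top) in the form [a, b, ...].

-4   → -4
11   → -4 11
pop  → -4
dup  → -4 -4
neg  → -4 4
sub  → -8
-54  → -8 -54
mul  → 432
-29  → 432 -29
add  → 403
-1   → 403 -1
exch → -1 403

[-1, 403]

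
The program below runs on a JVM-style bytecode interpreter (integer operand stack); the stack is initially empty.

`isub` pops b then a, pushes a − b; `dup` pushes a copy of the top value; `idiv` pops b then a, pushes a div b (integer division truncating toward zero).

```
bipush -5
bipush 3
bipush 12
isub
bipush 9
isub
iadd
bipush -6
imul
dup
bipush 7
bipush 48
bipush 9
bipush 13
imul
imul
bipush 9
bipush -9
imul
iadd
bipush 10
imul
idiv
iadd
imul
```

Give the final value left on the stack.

19044

bipush -5 -> -5
bipush 3  -> -5 3
bipush 12 -> -5 3 12
isub      -> -5 -9
bipush 9  -> -5 -9 9
isub      -> -5 -18
iadd      -> -23
bipush -6 -> -23 -6
imul      -> 138
dup       -> 138 138
bipush 7  -> 138 138 7
bipush 48 -> 138 138 7 48
bipush 9  -> 138 138 7 48 9
bipush 13 -> 138 138 7 48 9 13
imul      -> 138 138 7 48 117
imul      -> 138 138 7 5616
bipush 9  -> 138 138 7 5616 9
bipush -9 -> 138 138 7 5616 9 -9
imul      -> 138 138 7 5616 -81
iadd      -> 138 138 7 5535
bipush 10 -> 138 138 7 5535 10
imul      -> 138 138 7 55350
idiv      -> 138 138 0
iadd      -> 138 138
imul      -> 19044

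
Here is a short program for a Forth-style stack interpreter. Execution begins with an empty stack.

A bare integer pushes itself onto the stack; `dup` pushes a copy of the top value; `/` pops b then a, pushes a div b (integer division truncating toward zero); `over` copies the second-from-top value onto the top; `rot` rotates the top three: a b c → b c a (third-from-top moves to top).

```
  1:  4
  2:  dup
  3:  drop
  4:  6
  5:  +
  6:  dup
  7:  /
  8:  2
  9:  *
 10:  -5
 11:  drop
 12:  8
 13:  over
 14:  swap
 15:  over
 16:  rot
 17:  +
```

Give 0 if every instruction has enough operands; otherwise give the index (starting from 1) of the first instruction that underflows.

4    : [4]
dup  : [4, 4]
drop : [4]
6    : [4, 6]
+    : [10]
dup  : [10, 10]
/    : [1]
2    : [1, 2]
*    : [2]
-5   : [2, -5]
drop : [2]
8    : [2, 8]
over : [2, 8, 2]
swap : [2, 2, 8]
over : [2, 2, 8, 2]
rot  : [2, 8, 2, 2]
+    : [2, 8, 4]

0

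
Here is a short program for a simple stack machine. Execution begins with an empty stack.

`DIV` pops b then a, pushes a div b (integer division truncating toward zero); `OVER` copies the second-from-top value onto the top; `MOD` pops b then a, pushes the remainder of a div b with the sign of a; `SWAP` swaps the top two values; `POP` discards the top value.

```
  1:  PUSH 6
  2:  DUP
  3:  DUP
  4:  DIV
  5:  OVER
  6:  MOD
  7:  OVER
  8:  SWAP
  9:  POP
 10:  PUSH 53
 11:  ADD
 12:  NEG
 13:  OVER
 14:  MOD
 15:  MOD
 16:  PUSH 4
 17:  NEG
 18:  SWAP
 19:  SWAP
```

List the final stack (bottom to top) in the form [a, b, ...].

PUSH 6  -> [6]
DUP     -> [6, 6]
DUP     -> [6, 6, 6]
DIV     -> [6, 1]
OVER    -> [6, 1, 6]
MOD     -> [6, 1]
OVER    -> [6, 1, 6]
SWAP    -> [6, 6, 1]
POP     -> [6, 6]
PUSH 53 -> [6, 6, 53]
ADD     -> [6, 59]
NEG     -> [6, -59]
OVER    -> [6, -59, 6]
MOD     -> [6, -5]
MOD     -> [1]
PUSH 4  -> [1, 4]
NEG     -> [1, -4]
SWAP    -> [-4, 1]
SWAP    -> [1, -4]

[1, -4]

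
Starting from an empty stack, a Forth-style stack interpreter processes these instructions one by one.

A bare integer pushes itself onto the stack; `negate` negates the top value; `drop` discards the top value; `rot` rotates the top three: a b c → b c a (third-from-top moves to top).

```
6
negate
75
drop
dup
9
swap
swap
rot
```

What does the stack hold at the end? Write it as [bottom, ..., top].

[-6, 9, -6]

6      -> [6]
negate -> [-6]
75     -> [-6, 75]
drop   -> [-6]
dup    -> [-6, -6]
9      -> [-6, -6, 9]
swap   -> [-6, 9, -6]
swap   -> [-6, -6, 9]
rot    -> [-6, 9, -6]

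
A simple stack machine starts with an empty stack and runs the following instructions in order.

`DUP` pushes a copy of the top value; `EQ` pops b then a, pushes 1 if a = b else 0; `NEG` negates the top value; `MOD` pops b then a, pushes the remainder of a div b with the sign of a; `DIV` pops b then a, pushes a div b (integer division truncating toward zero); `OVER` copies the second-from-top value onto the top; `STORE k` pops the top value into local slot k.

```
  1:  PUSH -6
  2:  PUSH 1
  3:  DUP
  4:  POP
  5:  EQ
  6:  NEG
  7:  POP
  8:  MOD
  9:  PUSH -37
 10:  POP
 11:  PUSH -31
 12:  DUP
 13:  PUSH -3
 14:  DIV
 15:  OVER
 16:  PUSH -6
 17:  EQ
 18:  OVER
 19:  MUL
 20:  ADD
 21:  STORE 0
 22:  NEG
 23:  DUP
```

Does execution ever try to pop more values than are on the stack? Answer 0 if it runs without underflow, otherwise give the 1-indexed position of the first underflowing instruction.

PUSH -6  [-6]
PUSH 1   [-6, 1]
DUP      [-6, 1, 1]
POP      [-6, 1]
EQ       [0]
NEG      [0]
POP      []
MOD  — needs 2 operands, stack has 0 → underflow

8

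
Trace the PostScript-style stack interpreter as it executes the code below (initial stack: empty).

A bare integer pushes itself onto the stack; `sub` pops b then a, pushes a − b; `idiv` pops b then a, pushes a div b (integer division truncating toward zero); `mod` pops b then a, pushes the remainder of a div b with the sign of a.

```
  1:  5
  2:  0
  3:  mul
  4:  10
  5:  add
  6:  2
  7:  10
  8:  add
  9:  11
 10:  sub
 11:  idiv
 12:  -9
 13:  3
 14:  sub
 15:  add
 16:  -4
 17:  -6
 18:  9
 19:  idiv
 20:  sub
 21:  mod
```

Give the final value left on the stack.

-2

5     [5]
0     [5, 0]
mul   [0]
10    [0, 10]
add   [10]
2     [10, 2]
10    [10, 2, 10]
add   [10, 12]
11    [10, 12, 11]
sub   [10, 1]
idiv  [10]
-9    [10, -9]
3     [10, -9, 3]
sub   [10, -12]
add   [-2]
-4    [-2, -4]
-6    [-2, -4, -6]
9     [-2, -4, -6, 9]
idiv  [-2, -4, 0]
sub   [-2, -4]
mod   [-2]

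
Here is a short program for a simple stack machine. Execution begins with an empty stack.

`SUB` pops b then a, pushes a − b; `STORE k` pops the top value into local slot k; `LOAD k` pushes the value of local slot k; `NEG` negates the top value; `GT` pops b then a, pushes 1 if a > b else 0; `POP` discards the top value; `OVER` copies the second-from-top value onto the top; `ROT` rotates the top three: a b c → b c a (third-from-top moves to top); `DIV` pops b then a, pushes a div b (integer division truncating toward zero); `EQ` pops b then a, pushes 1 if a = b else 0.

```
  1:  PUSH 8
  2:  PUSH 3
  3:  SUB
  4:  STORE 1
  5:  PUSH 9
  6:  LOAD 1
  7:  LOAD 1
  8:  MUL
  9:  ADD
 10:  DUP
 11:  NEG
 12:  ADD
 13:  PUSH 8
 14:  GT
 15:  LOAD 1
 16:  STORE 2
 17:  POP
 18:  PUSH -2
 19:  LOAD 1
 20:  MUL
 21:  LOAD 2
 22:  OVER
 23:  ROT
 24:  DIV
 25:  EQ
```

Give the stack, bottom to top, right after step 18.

[-2]

PUSH 8  : 8
PUSH 3  : 8 3
SUB     : 5
STORE 1 : (empty)
PUSH 9  : 9
LOAD 1  : 9 5
LOAD 1  : 9 5 5
MUL     : 9 25
ADD     : 34
DUP     : 34 34
NEG     : 34 -34
ADD     : 0
PUSH 8  : 0 8
GT      : 0
LOAD 1  : 0 5
STORE 2 : 0
POP     : (empty)
PUSH -2 : -2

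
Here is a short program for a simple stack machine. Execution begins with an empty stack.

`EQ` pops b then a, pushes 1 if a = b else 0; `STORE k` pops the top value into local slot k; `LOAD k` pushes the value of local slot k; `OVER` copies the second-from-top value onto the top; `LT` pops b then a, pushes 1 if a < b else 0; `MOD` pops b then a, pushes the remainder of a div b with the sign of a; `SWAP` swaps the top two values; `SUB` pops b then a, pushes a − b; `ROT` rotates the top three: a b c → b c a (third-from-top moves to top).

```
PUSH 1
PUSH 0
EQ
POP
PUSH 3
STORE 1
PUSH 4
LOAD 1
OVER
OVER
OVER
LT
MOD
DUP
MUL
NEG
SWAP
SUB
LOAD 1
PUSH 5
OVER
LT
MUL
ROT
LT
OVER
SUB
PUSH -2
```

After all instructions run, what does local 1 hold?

3

PUSH 1  : [1]
PUSH 0  : [1, 0]
EQ      : [0]
POP     : []
PUSH 3  : [3]
STORE 1 : []
PUSH 4  : [4]
LOAD 1  : [4, 3]
OVER    : [4, 3, 4]
OVER    : [4, 3, 4, 3]
OVER    : [4, 3, 4, 3, 4]
LT      : [4, 3, 4, 1]
MOD     : [4, 3, 0]
DUP     : [4, 3, 0, 0]
MUL     : [4, 3, 0]
NEG     : [4, 3, 0]
SWAP    : [4, 0, 3]
SUB     : [4, -3]
LOAD 1  : [4, -3, 3]
PUSH 5  : [4, -3, 3, 5]
OVER    : [4, -3, 3, 5, 3]
LT      : [4, -3, 3, 0]
MUL     : [4, -3, 0]
ROT     : [-3, 0, 4]
LT      : [-3, 1]
OVER    : [-3, 1, -3]
SUB     : [-3, 4]
PUSH -2 : [-3, 4, -2]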